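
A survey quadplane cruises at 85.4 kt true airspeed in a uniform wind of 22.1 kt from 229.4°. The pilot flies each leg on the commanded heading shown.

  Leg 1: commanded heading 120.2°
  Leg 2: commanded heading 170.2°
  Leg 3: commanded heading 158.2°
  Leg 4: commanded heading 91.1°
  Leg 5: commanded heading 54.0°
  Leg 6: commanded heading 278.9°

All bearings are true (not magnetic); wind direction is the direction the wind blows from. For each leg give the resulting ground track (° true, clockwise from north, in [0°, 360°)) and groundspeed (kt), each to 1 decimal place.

Leg 1: heading 120.2°; drift -12.7° → track 107.5°, groundspeed 95.0 kt
Leg 2: heading 170.2°; drift -14.4° → track 155.8°, groundspeed 76.5 kt
Leg 3: heading 158.2°; drift -15.0° → track 143.2°, groundspeed 81.0 kt
Leg 4: heading 91.1°; drift -8.2° → track 82.9°, groundspeed 103.0 kt
Leg 5: heading 54.0°; drift -0.9° → track 53.1°, groundspeed 107.4 kt
Leg 6: heading 278.9°; drift +13.3° → track 292.2°, groundspeed 73.0 kt

Leg 1: track=107.5°, groundspeed=95.0 kt
Leg 2: track=155.8°, groundspeed=76.5 kt
Leg 3: track=143.2°, groundspeed=81.0 kt
Leg 4: track=82.9°, groundspeed=103.0 kt
Leg 5: track=53.1°, groundspeed=107.4 kt
Leg 6: track=292.2°, groundspeed=73.0 kt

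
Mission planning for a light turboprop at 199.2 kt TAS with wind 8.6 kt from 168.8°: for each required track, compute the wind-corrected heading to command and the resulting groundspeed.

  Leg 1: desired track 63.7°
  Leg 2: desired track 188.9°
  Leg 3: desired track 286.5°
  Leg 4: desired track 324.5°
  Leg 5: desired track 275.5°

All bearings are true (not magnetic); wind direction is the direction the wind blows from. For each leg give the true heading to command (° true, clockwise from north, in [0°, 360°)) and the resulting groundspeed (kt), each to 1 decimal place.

Leg 1: heading=66.1°, groundspeed=201.3 kt
Leg 2: heading=188.0°, groundspeed=191.1 kt
Leg 3: heading=284.3°, groundspeed=203.1 kt
Leg 4: heading=323.5°, groundspeed=207.0 kt
Leg 5: heading=273.1°, groundspeed=201.5 kt

Leg 1: desired track 63.7°; wind correction +2.4° → command heading 66.1°, groundspeed 201.3 kt
Leg 2: desired track 188.9°; wind correction -0.9° → command heading 188.0°, groundspeed 191.1 kt
Leg 3: desired track 286.5°; wind correction -2.2° → command heading 284.3°, groundspeed 203.1 kt
Leg 4: desired track 324.5°; wind correction -1.0° → command heading 323.5°, groundspeed 207.0 kt
Leg 5: desired track 275.5°; wind correction -2.4° → command heading 273.1°, groundspeed 201.5 kt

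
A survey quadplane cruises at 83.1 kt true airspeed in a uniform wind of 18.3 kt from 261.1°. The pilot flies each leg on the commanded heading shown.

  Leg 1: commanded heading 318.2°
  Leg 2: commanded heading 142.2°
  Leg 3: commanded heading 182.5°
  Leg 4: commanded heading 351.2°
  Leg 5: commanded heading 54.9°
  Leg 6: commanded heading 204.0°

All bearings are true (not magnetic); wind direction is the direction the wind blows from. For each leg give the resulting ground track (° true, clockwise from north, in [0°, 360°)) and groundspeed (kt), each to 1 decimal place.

Leg 1: heading 318.2°; drift +11.9° → track 330.1°, groundspeed 74.8 kt
Leg 2: heading 142.2°; drift -9.9° → track 132.3°, groundspeed 93.3 kt
Leg 3: heading 182.5°; drift -12.7° → track 169.8°, groundspeed 81.5 kt
Leg 4: heading 351.2°; drift +12.4° → track 3.6°, groundspeed 85.1 kt
Leg 5: heading 54.9°; drift +4.6° → track 59.5°, groundspeed 99.8 kt
Leg 6: heading 204.0°; drift -11.9° → track 192.1°, groundspeed 74.8 kt

Leg 1: track=330.1°, groundspeed=74.8 kt
Leg 2: track=132.3°, groundspeed=93.3 kt
Leg 3: track=169.8°, groundspeed=81.5 kt
Leg 4: track=3.6°, groundspeed=85.1 kt
Leg 5: track=59.5°, groundspeed=99.8 kt
Leg 6: track=192.1°, groundspeed=74.8 kt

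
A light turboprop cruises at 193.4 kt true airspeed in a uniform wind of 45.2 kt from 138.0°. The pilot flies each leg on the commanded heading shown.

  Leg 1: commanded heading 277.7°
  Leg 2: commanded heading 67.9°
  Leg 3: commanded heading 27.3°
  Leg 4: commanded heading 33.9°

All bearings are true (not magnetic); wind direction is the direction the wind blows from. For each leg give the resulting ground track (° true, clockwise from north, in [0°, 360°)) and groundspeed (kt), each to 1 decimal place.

Leg 1: track=285.0°, groundspeed=229.7 kt
Leg 2: track=54.5°, groundspeed=183.0 kt
Leg 3: track=15.9°, groundspeed=213.6 kt
Leg 4: track=21.8°, groundspeed=209.1 kt

Leg 1: heading 277.7°; drift +7.3° → track 285.0°, groundspeed 229.7 kt
Leg 2: heading 67.9°; drift -13.4° → track 54.5°, groundspeed 183.0 kt
Leg 3: heading 27.3°; drift -11.4° → track 15.9°, groundspeed 213.6 kt
Leg 4: heading 33.9°; drift -12.1° → track 21.8°, groundspeed 209.1 kt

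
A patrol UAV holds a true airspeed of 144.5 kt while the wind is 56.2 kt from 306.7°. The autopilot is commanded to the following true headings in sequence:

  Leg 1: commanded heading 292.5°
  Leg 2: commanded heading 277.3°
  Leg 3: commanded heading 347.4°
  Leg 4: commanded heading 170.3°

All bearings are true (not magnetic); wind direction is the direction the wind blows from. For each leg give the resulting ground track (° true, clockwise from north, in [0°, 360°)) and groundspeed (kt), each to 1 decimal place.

Leg 1: heading 292.5°; drift -8.7° → track 283.8°, groundspeed 91.1 kt
Leg 2: heading 277.3°; drift -16.1° → track 261.2°, groundspeed 99.4 kt
Leg 3: heading 347.4°; drift +19.8° → track 7.2°, groundspeed 108.3 kt
Leg 4: heading 170.3°; drift -11.8° → track 158.5°, groundspeed 189.2 kt

Leg 1: track=283.8°, groundspeed=91.1 kt
Leg 2: track=261.2°, groundspeed=99.4 kt
Leg 3: track=7.2°, groundspeed=108.3 kt
Leg 4: track=158.5°, groundspeed=189.2 kt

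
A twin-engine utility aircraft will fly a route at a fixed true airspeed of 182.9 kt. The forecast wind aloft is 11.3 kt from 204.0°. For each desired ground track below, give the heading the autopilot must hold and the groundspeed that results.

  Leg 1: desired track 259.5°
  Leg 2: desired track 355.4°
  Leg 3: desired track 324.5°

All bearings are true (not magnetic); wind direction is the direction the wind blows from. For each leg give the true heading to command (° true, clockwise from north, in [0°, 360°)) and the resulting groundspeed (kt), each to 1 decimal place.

Leg 1: desired track 259.5°; wind correction -2.9° → command heading 256.6°, groundspeed 176.3 kt
Leg 2: desired track 355.4°; wind correction -1.7° → command heading 353.7°, groundspeed 192.7 kt
Leg 3: desired track 324.5°; wind correction -3.1° → command heading 321.4°, groundspeed 188.4 kt

Leg 1: heading=256.6°, groundspeed=176.3 kt
Leg 2: heading=353.7°, groundspeed=192.7 kt
Leg 3: heading=321.4°, groundspeed=188.4 kt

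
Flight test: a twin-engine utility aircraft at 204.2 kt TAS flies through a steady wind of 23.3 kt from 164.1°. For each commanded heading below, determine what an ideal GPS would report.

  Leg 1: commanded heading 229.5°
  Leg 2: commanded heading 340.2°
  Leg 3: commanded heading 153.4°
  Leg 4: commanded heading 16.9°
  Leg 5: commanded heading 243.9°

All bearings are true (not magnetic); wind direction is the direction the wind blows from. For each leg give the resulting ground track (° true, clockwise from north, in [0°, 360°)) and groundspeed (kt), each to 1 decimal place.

Leg 1: heading 229.5°; drift +6.2° → track 235.7°, groundspeed 195.7 kt
Leg 2: heading 340.2°; drift +0.4° → track 340.6°, groundspeed 227.5 kt
Leg 3: heading 153.4°; drift -1.4° → track 152.0°, groundspeed 181.4 kt
Leg 4: heading 16.9°; drift -3.2° → track 13.7°, groundspeed 224.1 kt
Leg 5: heading 243.9°; drift +6.5° → track 250.4°, groundspeed 201.4 kt

Leg 1: track=235.7°, groundspeed=195.7 kt
Leg 2: track=340.6°, groundspeed=227.5 kt
Leg 3: track=152.0°, groundspeed=181.4 kt
Leg 4: track=13.7°, groundspeed=224.1 kt
Leg 5: track=250.4°, groundspeed=201.4 kt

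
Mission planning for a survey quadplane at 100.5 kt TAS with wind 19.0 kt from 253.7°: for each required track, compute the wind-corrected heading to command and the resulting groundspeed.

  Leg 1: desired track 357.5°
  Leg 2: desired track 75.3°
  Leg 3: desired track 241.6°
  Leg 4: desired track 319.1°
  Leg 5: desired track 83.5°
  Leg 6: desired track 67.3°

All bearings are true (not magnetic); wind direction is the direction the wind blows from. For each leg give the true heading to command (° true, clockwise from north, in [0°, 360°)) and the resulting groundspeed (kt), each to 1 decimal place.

Leg 1: heading=346.9°, groundspeed=103.3 kt
Leg 2: heading=75.6°, groundspeed=119.5 kt
Leg 3: heading=243.9°, groundspeed=81.8 kt
Leg 4: heading=309.2°, groundspeed=91.1 kt
Leg 5: heading=85.3°, groundspeed=119.2 kt
Leg 6: heading=66.1°, groundspeed=119.4 kt

Leg 1: desired track 357.5°; wind correction -10.6° → command heading 346.9°, groundspeed 103.3 kt
Leg 2: desired track 75.3°; wind correction +0.3° → command heading 75.6°, groundspeed 119.5 kt
Leg 3: desired track 241.6°; wind correction +2.3° → command heading 243.9°, groundspeed 81.8 kt
Leg 4: desired track 319.1°; wind correction -9.9° → command heading 309.2°, groundspeed 91.1 kt
Leg 5: desired track 83.5°; wind correction +1.8° → command heading 85.3°, groundspeed 119.2 kt
Leg 6: desired track 67.3°; wind correction -1.2° → command heading 66.1°, groundspeed 119.4 kt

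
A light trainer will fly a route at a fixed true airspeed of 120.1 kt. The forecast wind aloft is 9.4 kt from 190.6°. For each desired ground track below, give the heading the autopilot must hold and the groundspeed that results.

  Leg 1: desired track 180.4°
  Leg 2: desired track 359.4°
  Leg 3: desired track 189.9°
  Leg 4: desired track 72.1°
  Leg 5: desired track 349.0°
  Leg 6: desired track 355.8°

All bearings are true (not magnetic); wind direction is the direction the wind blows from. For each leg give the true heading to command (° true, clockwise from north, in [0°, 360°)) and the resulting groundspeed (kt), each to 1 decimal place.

Leg 1: desired track 180.4°; wind correction +0.8° → command heading 181.2°, groundspeed 110.8 kt
Leg 2: desired track 359.4°; wind correction -0.9° → command heading 358.5°, groundspeed 129.3 kt
Leg 3: desired track 189.9°; wind correction +0.1° → command heading 190.0°, groundspeed 110.7 kt
Leg 4: desired track 72.1°; wind correction +3.9° → command heading 76.0°, groundspeed 124.3 kt
Leg 5: desired track 349.0°; wind correction -1.7° → command heading 347.3°, groundspeed 128.8 kt
Leg 6: desired track 355.8°; wind correction -1.1° → command heading 354.7°, groundspeed 129.2 kt

Leg 1: heading=181.2°, groundspeed=110.8 kt
Leg 2: heading=358.5°, groundspeed=129.3 kt
Leg 3: heading=190.0°, groundspeed=110.7 kt
Leg 4: heading=76.0°, groundspeed=124.3 kt
Leg 5: heading=347.3°, groundspeed=128.8 kt
Leg 6: heading=354.7°, groundspeed=129.2 kt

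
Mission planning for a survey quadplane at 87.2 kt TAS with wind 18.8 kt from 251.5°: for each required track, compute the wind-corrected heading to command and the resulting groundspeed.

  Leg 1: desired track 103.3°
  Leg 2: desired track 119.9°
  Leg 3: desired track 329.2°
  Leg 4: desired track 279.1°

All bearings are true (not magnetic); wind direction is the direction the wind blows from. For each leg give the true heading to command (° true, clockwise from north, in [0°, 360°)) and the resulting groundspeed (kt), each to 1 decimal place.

Leg 1: desired track 103.3°; wind correction +6.5° → command heading 109.8°, groundspeed 102.6 kt
Leg 2: desired track 119.9°; wind correction +9.3° → command heading 129.2°, groundspeed 98.5 kt
Leg 3: desired track 329.2°; wind correction -12.2° → command heading 317.0°, groundspeed 81.2 kt
Leg 4: desired track 279.1°; wind correction -5.7° → command heading 273.4°, groundspeed 70.1 kt

Leg 1: heading=109.8°, groundspeed=102.6 kt
Leg 2: heading=129.2°, groundspeed=98.5 kt
Leg 3: heading=317.0°, groundspeed=81.2 kt
Leg 4: heading=273.4°, groundspeed=70.1 kt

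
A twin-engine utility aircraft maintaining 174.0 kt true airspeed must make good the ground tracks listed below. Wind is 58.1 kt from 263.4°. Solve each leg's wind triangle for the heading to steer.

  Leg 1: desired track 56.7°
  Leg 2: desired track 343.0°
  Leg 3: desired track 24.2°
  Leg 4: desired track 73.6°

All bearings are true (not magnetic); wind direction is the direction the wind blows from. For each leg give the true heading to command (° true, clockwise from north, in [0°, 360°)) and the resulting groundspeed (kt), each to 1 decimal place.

Leg 1: desired track 56.7°; wind correction -8.6° → command heading 48.1°, groundspeed 223.9 kt
Leg 2: desired track 343.0°; wind correction -19.2° → command heading 323.8°, groundspeed 153.9 kt
Leg 3: desired track 24.2°; wind correction -16.7° → command heading 7.5°, groundspeed 196.4 kt
Leg 4: desired track 73.6°; wind correction -3.3° → command heading 70.3°, groundspeed 231.0 kt

Leg 1: heading=48.1°, groundspeed=223.9 kt
Leg 2: heading=323.8°, groundspeed=153.9 kt
Leg 3: heading=7.5°, groundspeed=196.4 kt
Leg 4: heading=70.3°, groundspeed=231.0 kt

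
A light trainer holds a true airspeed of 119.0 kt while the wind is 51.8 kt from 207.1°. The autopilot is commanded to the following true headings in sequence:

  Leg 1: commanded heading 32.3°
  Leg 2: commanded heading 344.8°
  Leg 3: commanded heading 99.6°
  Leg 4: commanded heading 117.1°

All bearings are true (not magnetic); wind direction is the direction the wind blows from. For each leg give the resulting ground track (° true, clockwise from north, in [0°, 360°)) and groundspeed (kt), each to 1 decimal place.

Leg 1: heading 32.3°; drift -1.6° → track 30.7°, groundspeed 170.7 kt
Leg 2: heading 344.8°; drift +12.5° → track 357.3°, groundspeed 161.1 kt
Leg 3: heading 99.6°; drift -20.2° → track 79.4°, groundspeed 143.4 kt
Leg 4: heading 117.1°; drift -23.5° → track 93.6°, groundspeed 129.8 kt

Leg 1: track=30.7°, groundspeed=170.7 kt
Leg 2: track=357.3°, groundspeed=161.1 kt
Leg 3: track=79.4°, groundspeed=143.4 kt
Leg 4: track=93.6°, groundspeed=129.8 kt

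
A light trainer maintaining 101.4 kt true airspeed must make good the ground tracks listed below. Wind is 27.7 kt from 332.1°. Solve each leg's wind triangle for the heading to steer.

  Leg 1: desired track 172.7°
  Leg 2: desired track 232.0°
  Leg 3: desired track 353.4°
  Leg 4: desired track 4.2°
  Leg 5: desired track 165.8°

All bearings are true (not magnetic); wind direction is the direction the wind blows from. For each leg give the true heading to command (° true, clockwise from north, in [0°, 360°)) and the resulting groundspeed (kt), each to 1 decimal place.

Leg 1: desired track 172.7°; wind correction +5.5° → command heading 178.2°, groundspeed 126.9 kt
Leg 2: desired track 232.0°; wind correction +15.6° → command heading 247.6°, groundspeed 102.5 kt
Leg 3: desired track 353.4°; wind correction -5.7° → command heading 347.7°, groundspeed 75.1 kt
Leg 4: desired track 4.2°; wind correction -8.3° → command heading 355.9°, groundspeed 76.9 kt
Leg 5: desired track 165.8°; wind correction +3.7° → command heading 169.5°, groundspeed 128.1 kt

Leg 1: heading=178.2°, groundspeed=126.9 kt
Leg 2: heading=247.6°, groundspeed=102.5 kt
Leg 3: heading=347.7°, groundspeed=75.1 kt
Leg 4: heading=355.9°, groundspeed=76.9 kt
Leg 5: heading=169.5°, groundspeed=128.1 kt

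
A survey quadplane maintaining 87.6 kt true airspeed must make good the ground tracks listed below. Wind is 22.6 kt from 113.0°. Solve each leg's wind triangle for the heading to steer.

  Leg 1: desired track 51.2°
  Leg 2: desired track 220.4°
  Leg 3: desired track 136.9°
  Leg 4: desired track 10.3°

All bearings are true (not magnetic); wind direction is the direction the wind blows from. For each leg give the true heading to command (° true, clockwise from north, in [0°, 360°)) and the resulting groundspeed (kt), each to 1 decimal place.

Leg 1: heading=64.3°, groundspeed=74.6 kt
Leg 2: heading=206.1°, groundspeed=91.7 kt
Leg 3: heading=130.9°, groundspeed=66.5 kt
Leg 4: heading=24.9°, groundspeed=89.7 kt

Leg 1: desired track 51.2°; wind correction +13.1° → command heading 64.3°, groundspeed 74.6 kt
Leg 2: desired track 220.4°; wind correction -14.3° → command heading 206.1°, groundspeed 91.7 kt
Leg 3: desired track 136.9°; wind correction -6.0° → command heading 130.9°, groundspeed 66.5 kt
Leg 4: desired track 10.3°; wind correction +14.6° → command heading 24.9°, groundspeed 89.7 kt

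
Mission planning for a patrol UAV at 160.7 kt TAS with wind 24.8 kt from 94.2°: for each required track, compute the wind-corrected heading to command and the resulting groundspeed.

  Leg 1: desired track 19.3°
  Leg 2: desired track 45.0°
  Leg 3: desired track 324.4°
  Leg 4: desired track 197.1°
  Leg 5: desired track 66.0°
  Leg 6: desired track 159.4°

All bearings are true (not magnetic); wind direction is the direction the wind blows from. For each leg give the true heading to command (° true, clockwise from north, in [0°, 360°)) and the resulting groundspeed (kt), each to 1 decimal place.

Leg 1: heading=27.9°, groundspeed=152.4 kt
Leg 2: heading=51.7°, groundspeed=143.4 kt
Leg 3: heading=331.2°, groundspeed=175.4 kt
Leg 4: heading=188.4°, groundspeed=164.4 kt
Leg 5: heading=70.2°, groundspeed=138.4 kt
Leg 6: heading=151.3°, groundspeed=148.7 kt

Leg 1: desired track 19.3°; wind correction +8.6° → command heading 27.9°, groundspeed 152.4 kt
Leg 2: desired track 45.0°; wind correction +6.7° → command heading 51.7°, groundspeed 143.4 kt
Leg 3: desired track 324.4°; wind correction +6.8° → command heading 331.2°, groundspeed 175.4 kt
Leg 4: desired track 197.1°; wind correction -8.7° → command heading 188.4°, groundspeed 164.4 kt
Leg 5: desired track 66.0°; wind correction +4.2° → command heading 70.2°, groundspeed 138.4 kt
Leg 6: desired track 159.4°; wind correction -8.1° → command heading 151.3°, groundspeed 148.7 kt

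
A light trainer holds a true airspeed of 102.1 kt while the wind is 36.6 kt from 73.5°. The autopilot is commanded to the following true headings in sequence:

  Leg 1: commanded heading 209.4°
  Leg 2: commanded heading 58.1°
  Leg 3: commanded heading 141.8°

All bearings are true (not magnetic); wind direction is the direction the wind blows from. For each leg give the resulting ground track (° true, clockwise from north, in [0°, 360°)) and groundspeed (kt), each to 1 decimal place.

Leg 1: track=220.6°, groundspeed=130.9 kt
Leg 2: track=49.8°, groundspeed=67.5 kt
Leg 3: track=162.8°, groundspeed=94.9 kt

Leg 1: heading 209.4°; drift +11.2° → track 220.6°, groundspeed 130.9 kt
Leg 2: heading 58.1°; drift -8.3° → track 49.8°, groundspeed 67.5 kt
Leg 3: heading 141.8°; drift +21.0° → track 162.8°, groundspeed 94.9 kt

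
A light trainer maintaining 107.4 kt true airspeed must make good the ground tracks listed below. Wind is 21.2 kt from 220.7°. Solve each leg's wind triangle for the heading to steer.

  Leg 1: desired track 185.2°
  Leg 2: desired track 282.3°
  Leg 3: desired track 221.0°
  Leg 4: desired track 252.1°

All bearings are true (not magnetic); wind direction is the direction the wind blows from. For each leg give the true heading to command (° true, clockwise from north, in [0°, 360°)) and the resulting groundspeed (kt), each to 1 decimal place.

Leg 1: desired track 185.2°; wind correction +6.6° → command heading 191.8°, groundspeed 89.4 kt
Leg 2: desired track 282.3°; wind correction -10.0° → command heading 272.3°, groundspeed 95.7 kt
Leg 3: desired track 221.0°; wind correction -0.1° → command heading 220.9°, groundspeed 86.2 kt
Leg 4: desired track 252.1°; wind correction -5.9° → command heading 246.2°, groundspeed 88.7 kt

Leg 1: heading=191.8°, groundspeed=89.4 kt
Leg 2: heading=272.3°, groundspeed=95.7 kt
Leg 3: heading=220.9°, groundspeed=86.2 kt
Leg 4: heading=246.2°, groundspeed=88.7 kt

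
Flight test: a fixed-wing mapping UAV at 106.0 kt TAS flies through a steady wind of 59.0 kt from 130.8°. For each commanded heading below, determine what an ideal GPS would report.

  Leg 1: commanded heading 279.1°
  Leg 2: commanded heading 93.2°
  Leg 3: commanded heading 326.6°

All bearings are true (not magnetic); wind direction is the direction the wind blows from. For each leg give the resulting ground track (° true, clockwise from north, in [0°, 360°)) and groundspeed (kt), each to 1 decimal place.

Leg 1: track=290.3°, groundspeed=159.2 kt
Leg 2: track=61.9°, groundspeed=69.3 kt
Leg 3: track=321.0°, groundspeed=163.6 kt

Leg 1: heading 279.1°; drift +11.2° → track 290.3°, groundspeed 159.2 kt
Leg 2: heading 93.2°; drift -31.3° → track 61.9°, groundspeed 69.3 kt
Leg 3: heading 326.6°; drift -5.6° → track 321.0°, groundspeed 163.6 kt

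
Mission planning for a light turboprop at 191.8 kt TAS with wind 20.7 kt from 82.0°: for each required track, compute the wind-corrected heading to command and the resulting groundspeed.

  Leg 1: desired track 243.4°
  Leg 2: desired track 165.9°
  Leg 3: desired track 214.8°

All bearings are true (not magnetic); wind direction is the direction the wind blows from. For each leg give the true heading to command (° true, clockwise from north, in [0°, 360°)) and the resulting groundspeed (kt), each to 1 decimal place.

Leg 1: desired track 243.4°; wind correction -2.0° → command heading 241.4°, groundspeed 211.3 kt
Leg 2: desired track 165.9°; wind correction -6.2° → command heading 159.7°, groundspeed 188.5 kt
Leg 3: desired track 214.8°; wind correction -4.5° → command heading 210.3°, groundspeed 205.3 kt

Leg 1: heading=241.4°, groundspeed=211.3 kt
Leg 2: heading=159.7°, groundspeed=188.5 kt
Leg 3: heading=210.3°, groundspeed=205.3 kt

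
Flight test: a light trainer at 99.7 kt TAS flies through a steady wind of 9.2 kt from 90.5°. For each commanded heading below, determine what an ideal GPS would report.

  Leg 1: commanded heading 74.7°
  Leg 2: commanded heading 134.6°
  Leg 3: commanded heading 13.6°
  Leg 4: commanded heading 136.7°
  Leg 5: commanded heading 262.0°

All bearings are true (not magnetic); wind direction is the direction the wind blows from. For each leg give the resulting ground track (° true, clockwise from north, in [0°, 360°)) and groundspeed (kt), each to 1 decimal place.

Leg 1: heading 74.7°; drift -1.6° → track 73.1°, groundspeed 90.9 kt
Leg 2: heading 134.6°; drift +3.9° → track 138.5°, groundspeed 93.3 kt
Leg 3: heading 13.6°; drift -5.2° → track 8.4°, groundspeed 98.0 kt
Leg 4: heading 136.7°; drift +4.1° → track 140.8°, groundspeed 93.6 kt
Leg 5: heading 262.0°; drift +0.7° → track 262.7°, groundspeed 108.8 kt

Leg 1: track=73.1°, groundspeed=90.9 kt
Leg 2: track=138.5°, groundspeed=93.3 kt
Leg 3: track=8.4°, groundspeed=98.0 kt
Leg 4: track=140.8°, groundspeed=93.6 kt
Leg 5: track=262.7°, groundspeed=108.8 kt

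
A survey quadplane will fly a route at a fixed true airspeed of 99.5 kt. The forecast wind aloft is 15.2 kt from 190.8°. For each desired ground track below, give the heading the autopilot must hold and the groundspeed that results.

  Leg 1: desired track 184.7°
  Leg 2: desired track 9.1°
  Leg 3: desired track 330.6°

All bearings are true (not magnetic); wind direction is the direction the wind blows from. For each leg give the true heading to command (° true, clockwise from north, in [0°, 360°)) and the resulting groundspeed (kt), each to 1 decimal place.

Leg 1: heading=185.6°, groundspeed=84.4 kt
Leg 2: heading=8.8°, groundspeed=114.7 kt
Leg 3: heading=324.9°, groundspeed=110.6 kt

Leg 1: desired track 184.7°; wind correction +0.9° → command heading 185.6°, groundspeed 84.4 kt
Leg 2: desired track 9.1°; wind correction -0.3° → command heading 8.8°, groundspeed 114.7 kt
Leg 3: desired track 330.6°; wind correction -5.7° → command heading 324.9°, groundspeed 110.6 kt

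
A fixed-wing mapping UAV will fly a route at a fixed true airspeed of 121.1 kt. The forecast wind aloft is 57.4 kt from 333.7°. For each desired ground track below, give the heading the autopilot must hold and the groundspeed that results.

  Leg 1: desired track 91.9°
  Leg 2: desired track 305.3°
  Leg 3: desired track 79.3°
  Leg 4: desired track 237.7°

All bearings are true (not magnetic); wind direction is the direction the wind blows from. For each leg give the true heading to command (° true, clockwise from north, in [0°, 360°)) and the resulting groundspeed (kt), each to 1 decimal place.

Leg 1: desired track 91.9°; wind correction -24.7° → command heading 67.2°, groundspeed 137.2 kt
Leg 2: desired track 305.3°; wind correction +13.0° → command heading 318.3°, groundspeed 67.5 kt
Leg 3: desired track 79.3°; wind correction -27.2° → command heading 52.1°, groundspeed 123.2 kt
Leg 4: desired track 237.7°; wind correction +28.1° → command heading 265.8°, groundspeed 112.8 kt

Leg 1: heading=67.2°, groundspeed=137.2 kt
Leg 2: heading=318.3°, groundspeed=67.5 kt
Leg 3: heading=52.1°, groundspeed=123.2 kt
Leg 4: heading=265.8°, groundspeed=112.8 kt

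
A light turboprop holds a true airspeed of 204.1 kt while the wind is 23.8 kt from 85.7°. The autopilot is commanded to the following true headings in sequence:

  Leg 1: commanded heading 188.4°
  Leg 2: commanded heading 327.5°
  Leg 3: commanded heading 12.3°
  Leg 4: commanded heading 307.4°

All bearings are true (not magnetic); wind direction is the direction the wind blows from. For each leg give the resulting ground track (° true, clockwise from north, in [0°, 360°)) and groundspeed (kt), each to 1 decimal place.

Leg 1: heading 188.4°; drift +6.3° → track 194.7°, groundspeed 210.6 kt
Leg 2: heading 327.5°; drift -5.6° → track 321.9°, groundspeed 216.4 kt
Leg 3: heading 12.3°; drift -6.6° → track 5.7°, groundspeed 198.6 kt
Leg 4: heading 307.4°; drift -4.1° → track 303.3°, groundspeed 222.4 kt

Leg 1: track=194.7°, groundspeed=210.6 kt
Leg 2: track=321.9°, groundspeed=216.4 kt
Leg 3: track=5.7°, groundspeed=198.6 kt
Leg 4: track=303.3°, groundspeed=222.4 kt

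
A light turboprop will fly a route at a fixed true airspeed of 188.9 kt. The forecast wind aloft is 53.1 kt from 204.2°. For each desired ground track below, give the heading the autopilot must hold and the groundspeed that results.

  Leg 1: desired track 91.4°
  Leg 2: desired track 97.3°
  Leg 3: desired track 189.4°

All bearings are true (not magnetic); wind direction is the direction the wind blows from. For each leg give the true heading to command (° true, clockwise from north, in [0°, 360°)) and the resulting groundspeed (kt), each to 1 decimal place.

Leg 1: desired track 91.4°; wind correction +15.0° → command heading 106.4°, groundspeed 203.0 kt
Leg 2: desired track 97.3°; wind correction +15.6° → command heading 112.9°, groundspeed 197.4 kt
Leg 3: desired track 189.4°; wind correction +4.1° → command heading 193.5°, groundspeed 137.1 kt

Leg 1: heading=106.4°, groundspeed=203.0 kt
Leg 2: heading=112.9°, groundspeed=197.4 kt
Leg 3: heading=193.5°, groundspeed=137.1 kt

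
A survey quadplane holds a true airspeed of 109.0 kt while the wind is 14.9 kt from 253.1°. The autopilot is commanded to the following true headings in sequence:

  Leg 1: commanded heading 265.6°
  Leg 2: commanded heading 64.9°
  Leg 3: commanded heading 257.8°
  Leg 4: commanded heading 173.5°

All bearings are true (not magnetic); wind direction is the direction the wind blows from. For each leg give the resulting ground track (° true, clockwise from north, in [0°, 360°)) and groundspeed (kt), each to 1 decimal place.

Leg 1: heading 265.6°; drift +2.0° → track 267.6°, groundspeed 94.5 kt
Leg 2: heading 64.9°; drift +1.0° → track 65.9°, groundspeed 123.8 kt
Leg 3: heading 257.8°; drift +0.7° → track 258.5°, groundspeed 94.2 kt
Leg 4: heading 173.5°; drift -7.8° → track 165.7°, groundspeed 107.3 kt

Leg 1: track=267.6°, groundspeed=94.5 kt
Leg 2: track=65.9°, groundspeed=123.8 kt
Leg 3: track=258.5°, groundspeed=94.2 kt
Leg 4: track=165.7°, groundspeed=107.3 kt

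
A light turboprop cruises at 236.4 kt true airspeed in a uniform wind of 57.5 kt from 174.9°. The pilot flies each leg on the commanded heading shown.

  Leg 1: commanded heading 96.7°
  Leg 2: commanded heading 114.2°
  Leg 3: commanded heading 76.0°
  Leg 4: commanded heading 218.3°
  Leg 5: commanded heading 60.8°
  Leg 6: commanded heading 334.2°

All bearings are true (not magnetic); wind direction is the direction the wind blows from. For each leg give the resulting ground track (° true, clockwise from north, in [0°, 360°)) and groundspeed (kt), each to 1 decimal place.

Leg 1: track=82.6°, groundspeed=231.6 kt
Leg 2: track=100.7°, groundspeed=214.2 kt
Leg 3: track=63.0°, groundspeed=251.8 kt
Leg 4: track=229.8°, groundspeed=198.6 kt
Leg 5: track=49.4°, groundspeed=265.1 kt
Leg 6: track=338.2°, groundspeed=290.9 kt

Leg 1: heading 96.7°; drift -14.1° → track 82.6°, groundspeed 231.6 kt
Leg 2: heading 114.2°; drift -13.5° → track 100.7°, groundspeed 214.2 kt
Leg 3: heading 76.0°; drift -13.0° → track 63.0°, groundspeed 251.8 kt
Leg 4: heading 218.3°; drift +11.5° → track 229.8°, groundspeed 198.6 kt
Leg 5: heading 60.8°; drift -11.4° → track 49.4°, groundspeed 265.1 kt
Leg 6: heading 334.2°; drift +4.0° → track 338.2°, groundspeed 290.9 kt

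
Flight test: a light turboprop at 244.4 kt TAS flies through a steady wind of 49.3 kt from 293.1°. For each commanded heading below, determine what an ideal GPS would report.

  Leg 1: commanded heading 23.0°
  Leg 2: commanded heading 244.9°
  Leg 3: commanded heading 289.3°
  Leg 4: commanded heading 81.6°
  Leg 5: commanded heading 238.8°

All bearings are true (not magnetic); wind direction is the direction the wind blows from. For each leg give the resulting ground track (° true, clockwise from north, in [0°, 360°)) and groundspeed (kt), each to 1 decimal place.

Leg 1: heading 23.0°; drift +11.4° → track 34.4°, groundspeed 249.2 kt
Leg 2: heading 244.9°; drift -9.9° → track 235.0°, groundspeed 214.7 kt
Leg 3: heading 289.3°; drift -1.0° → track 288.3°, groundspeed 195.2 kt
Leg 4: heading 81.6°; drift +5.1° → track 86.7°, groundspeed 287.6 kt
Leg 5: heading 238.8°; drift -10.5° → track 228.3°, groundspeed 219.3 kt

Leg 1: track=34.4°, groundspeed=249.2 kt
Leg 2: track=235.0°, groundspeed=214.7 kt
Leg 3: track=288.3°, groundspeed=195.2 kt
Leg 4: track=86.7°, groundspeed=287.6 kt
Leg 5: track=228.3°, groundspeed=219.3 kt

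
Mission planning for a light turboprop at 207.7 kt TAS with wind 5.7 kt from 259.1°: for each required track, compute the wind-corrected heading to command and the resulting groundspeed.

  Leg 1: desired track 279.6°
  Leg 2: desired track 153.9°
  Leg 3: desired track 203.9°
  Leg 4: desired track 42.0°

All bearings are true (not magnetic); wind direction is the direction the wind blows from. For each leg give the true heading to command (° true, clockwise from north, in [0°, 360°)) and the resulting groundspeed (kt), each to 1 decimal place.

Leg 1: heading=279.0°, groundspeed=202.4 kt
Leg 2: heading=155.4°, groundspeed=209.1 kt
Leg 3: heading=205.2°, groundspeed=204.4 kt
Leg 4: heading=41.1°, groundspeed=212.2 kt

Leg 1: desired track 279.6°; wind correction -0.6° → command heading 279.0°, groundspeed 202.4 kt
Leg 2: desired track 153.9°; wind correction +1.5° → command heading 155.4°, groundspeed 209.1 kt
Leg 3: desired track 203.9°; wind correction +1.3° → command heading 205.2°, groundspeed 204.4 kt
Leg 4: desired track 42.0°; wind correction -0.9° → command heading 41.1°, groundspeed 212.2 kt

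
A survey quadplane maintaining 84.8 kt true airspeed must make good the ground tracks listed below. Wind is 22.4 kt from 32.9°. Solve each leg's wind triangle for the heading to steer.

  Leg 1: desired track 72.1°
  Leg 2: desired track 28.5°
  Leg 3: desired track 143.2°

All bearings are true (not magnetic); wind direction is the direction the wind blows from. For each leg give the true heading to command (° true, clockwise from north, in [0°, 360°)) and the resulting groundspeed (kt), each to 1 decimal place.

Leg 1: heading=62.5°, groundspeed=66.3 kt
Leg 2: heading=29.7°, groundspeed=62.4 kt
Leg 3: heading=128.9°, groundspeed=89.9 kt

Leg 1: desired track 72.1°; wind correction -9.6° → command heading 62.5°, groundspeed 66.3 kt
Leg 2: desired track 28.5°; wind correction +1.2° → command heading 29.7°, groundspeed 62.4 kt
Leg 3: desired track 143.2°; wind correction -14.3° → command heading 128.9°, groundspeed 89.9 kt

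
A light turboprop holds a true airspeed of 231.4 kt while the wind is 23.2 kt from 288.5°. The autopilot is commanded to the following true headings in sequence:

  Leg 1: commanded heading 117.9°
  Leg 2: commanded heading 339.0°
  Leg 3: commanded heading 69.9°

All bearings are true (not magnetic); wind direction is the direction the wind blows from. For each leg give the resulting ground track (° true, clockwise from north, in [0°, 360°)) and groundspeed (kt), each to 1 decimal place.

Leg 1: heading 117.9°; drift -0.9° → track 117.0°, groundspeed 254.3 kt
Leg 2: heading 339.0°; drift +4.7° → track 343.7°, groundspeed 217.4 kt
Leg 3: heading 69.9°; drift +3.3° → track 73.2°, groundspeed 250.0 kt

Leg 1: track=117.0°, groundspeed=254.3 kt
Leg 2: track=343.7°, groundspeed=217.4 kt
Leg 3: track=73.2°, groundspeed=250.0 kt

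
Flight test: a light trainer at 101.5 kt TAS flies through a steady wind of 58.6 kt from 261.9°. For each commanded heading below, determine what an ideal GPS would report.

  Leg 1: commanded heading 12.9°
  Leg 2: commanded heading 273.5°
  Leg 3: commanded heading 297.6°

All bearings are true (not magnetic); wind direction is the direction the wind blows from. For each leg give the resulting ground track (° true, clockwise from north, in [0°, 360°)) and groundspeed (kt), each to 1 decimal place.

Leg 1: track=37.0°, groundspeed=134.2 kt
Leg 2: track=288.5°, groundspeed=45.6 kt
Leg 3: track=330.0°, groundspeed=63.8 kt

Leg 1: heading 12.9°; drift +24.1° → track 37.0°, groundspeed 134.2 kt
Leg 2: heading 273.5°; drift +15.0° → track 288.5°, groundspeed 45.6 kt
Leg 3: heading 297.6°; drift +32.4° → track 330.0°, groundspeed 63.8 kt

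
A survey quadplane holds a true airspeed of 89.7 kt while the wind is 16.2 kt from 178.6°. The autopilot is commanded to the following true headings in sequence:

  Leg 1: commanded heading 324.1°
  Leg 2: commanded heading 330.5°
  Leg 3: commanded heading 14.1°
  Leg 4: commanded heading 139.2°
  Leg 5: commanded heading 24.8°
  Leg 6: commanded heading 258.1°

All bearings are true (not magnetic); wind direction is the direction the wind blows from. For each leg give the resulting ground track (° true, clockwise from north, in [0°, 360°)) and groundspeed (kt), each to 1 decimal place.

Leg 1: heading 324.1°; drift +5.1° → track 329.2°, groundspeed 103.5 kt
Leg 2: heading 330.5°; drift +4.2° → track 334.7°, groundspeed 104.3 kt
Leg 3: heading 14.1°; drift -2.4° → track 11.7°, groundspeed 105.4 kt
Leg 4: heading 139.2°; drift -7.6° → track 131.6°, groundspeed 77.9 kt
Leg 5: heading 24.8°; drift -3.9° → track 20.9°, groundspeed 104.5 kt
Leg 6: heading 258.1°; drift +10.4° → track 268.5°, groundspeed 88.2 kt

Leg 1: track=329.2°, groundspeed=103.5 kt
Leg 2: track=334.7°, groundspeed=104.3 kt
Leg 3: track=11.7°, groundspeed=105.4 kt
Leg 4: track=131.6°, groundspeed=77.9 kt
Leg 5: track=20.9°, groundspeed=104.5 kt
Leg 6: track=268.5°, groundspeed=88.2 kt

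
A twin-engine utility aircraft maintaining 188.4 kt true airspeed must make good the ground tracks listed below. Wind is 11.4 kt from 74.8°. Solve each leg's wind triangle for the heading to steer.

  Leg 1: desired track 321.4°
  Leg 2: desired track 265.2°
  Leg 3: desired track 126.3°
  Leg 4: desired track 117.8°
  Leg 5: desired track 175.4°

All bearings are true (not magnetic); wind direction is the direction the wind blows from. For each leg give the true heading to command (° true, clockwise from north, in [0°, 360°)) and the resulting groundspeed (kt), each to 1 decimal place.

Leg 1: heading=324.6°, groundspeed=192.6 kt
Leg 2: heading=265.8°, groundspeed=199.6 kt
Leg 3: heading=123.6°, groundspeed=181.1 kt
Leg 4: heading=115.4°, groundspeed=179.9 kt
Leg 5: heading=172.0°, groundspeed=190.2 kt

Leg 1: desired track 321.4°; wind correction +3.2° → command heading 324.6°, groundspeed 192.6 kt
Leg 2: desired track 265.2°; wind correction +0.6° → command heading 265.8°, groundspeed 199.6 kt
Leg 3: desired track 126.3°; wind correction -2.7° → command heading 123.6°, groundspeed 181.1 kt
Leg 4: desired track 117.8°; wind correction -2.4° → command heading 115.4°, groundspeed 179.9 kt
Leg 5: desired track 175.4°; wind correction -3.4° → command heading 172.0°, groundspeed 190.2 kt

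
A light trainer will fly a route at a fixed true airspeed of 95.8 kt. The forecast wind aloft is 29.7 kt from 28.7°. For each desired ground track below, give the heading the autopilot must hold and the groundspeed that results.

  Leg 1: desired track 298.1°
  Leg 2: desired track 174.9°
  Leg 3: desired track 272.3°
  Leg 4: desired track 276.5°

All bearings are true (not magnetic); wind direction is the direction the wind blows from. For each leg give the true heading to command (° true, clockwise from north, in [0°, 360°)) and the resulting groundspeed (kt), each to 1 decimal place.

Leg 1: desired track 298.1°; wind correction +18.1° → command heading 316.2°, groundspeed 91.4 kt
Leg 2: desired track 174.9°; wind correction -9.9° → command heading 165.0°, groundspeed 119.0 kt
Leg 3: desired track 272.3°; wind correction +16.1° → command heading 288.4°, groundspeed 105.2 kt
Leg 4: desired track 276.5°; wind correction +16.7° → command heading 293.2°, groundspeed 103.0 kt

Leg 1: heading=316.2°, groundspeed=91.4 kt
Leg 2: heading=165.0°, groundspeed=119.0 kt
Leg 3: heading=288.4°, groundspeed=105.2 kt
Leg 4: heading=293.2°, groundspeed=103.0 kt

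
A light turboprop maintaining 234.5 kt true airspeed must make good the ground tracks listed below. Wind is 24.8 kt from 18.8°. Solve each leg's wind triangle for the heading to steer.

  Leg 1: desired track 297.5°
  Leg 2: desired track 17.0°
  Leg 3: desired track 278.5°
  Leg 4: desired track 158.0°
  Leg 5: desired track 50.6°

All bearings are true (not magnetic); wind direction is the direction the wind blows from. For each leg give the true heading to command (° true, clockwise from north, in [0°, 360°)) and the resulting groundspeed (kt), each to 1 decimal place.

Leg 1: heading=303.5°, groundspeed=229.5 kt
Leg 2: heading=17.2°, groundspeed=209.7 kt
Leg 3: heading=284.5°, groundspeed=237.7 kt
Leg 4: heading=154.0°, groundspeed=252.7 kt
Leg 5: heading=47.4°, groundspeed=213.1 kt

Leg 1: desired track 297.5°; wind correction +6.0° → command heading 303.5°, groundspeed 229.5 kt
Leg 2: desired track 17.0°; wind correction +0.2° → command heading 17.2°, groundspeed 209.7 kt
Leg 3: desired track 278.5°; wind correction +6.0° → command heading 284.5°, groundspeed 237.7 kt
Leg 4: desired track 158.0°; wind correction -4.0° → command heading 154.0°, groundspeed 252.7 kt
Leg 5: desired track 50.6°; wind correction -3.2° → command heading 47.4°, groundspeed 213.1 kt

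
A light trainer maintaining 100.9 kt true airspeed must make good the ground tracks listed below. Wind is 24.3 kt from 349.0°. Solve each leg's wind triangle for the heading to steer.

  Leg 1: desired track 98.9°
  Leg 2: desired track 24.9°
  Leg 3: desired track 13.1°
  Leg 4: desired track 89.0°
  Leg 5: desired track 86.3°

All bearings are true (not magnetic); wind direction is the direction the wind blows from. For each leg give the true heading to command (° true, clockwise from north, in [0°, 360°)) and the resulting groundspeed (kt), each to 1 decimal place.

Leg 1: desired track 98.9°; wind correction -13.1° → command heading 85.8°, groundspeed 106.6 kt
Leg 2: desired track 24.9°; wind correction -8.1° → command heading 16.8°, groundspeed 80.2 kt
Leg 3: desired track 13.1°; wind correction -5.6° → command heading 7.5°, groundspeed 78.2 kt
Leg 4: desired track 89.0°; wind correction -13.7° → command heading 75.3°, groundspeed 102.2 kt
Leg 5: desired track 86.3°; wind correction -13.8° → command heading 72.5°, groundspeed 101.1 kt

Leg 1: heading=85.8°, groundspeed=106.6 kt
Leg 2: heading=16.8°, groundspeed=80.2 kt
Leg 3: heading=7.5°, groundspeed=78.2 kt
Leg 4: heading=75.3°, groundspeed=102.2 kt
Leg 5: heading=72.5°, groundspeed=101.1 kt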